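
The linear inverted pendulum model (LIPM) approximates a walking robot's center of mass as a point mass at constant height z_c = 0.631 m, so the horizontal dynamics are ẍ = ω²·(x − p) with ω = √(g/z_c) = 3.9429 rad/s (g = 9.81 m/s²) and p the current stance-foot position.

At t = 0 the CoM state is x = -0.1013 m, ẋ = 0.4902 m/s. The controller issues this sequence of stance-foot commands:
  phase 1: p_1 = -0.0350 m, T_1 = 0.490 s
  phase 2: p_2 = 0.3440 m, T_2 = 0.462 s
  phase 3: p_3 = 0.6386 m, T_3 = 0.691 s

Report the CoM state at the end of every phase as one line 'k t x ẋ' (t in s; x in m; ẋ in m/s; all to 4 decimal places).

phase 1: p=-0.0350, T=0.490, ωT=1.932021, cosh=3.524152, sinh=3.379296; start (x,ẋ)=(-0.101300, 0.490200) → end (x,ẋ)=(0.151479, 0.844143)
phase 2: p=0.3440, T=0.462, ωT=1.821620, cosh=3.171814, sinh=3.010050; start (x,ẋ)=(0.151479, 0.844143) → end (x,ẋ)=(0.377786, 0.392560)
phase 3: p=0.6386, T=0.691, ωT=2.724544, cosh=7.657517, sinh=7.591940; start (x,ẋ)=(0.377786, 0.392560) → end (x,ẋ)=(-0.602723, -4.801235)

1 0.4900 0.1515 0.8441
2 0.9520 0.3778 0.3926
3 1.6430 -0.6027 -4.8012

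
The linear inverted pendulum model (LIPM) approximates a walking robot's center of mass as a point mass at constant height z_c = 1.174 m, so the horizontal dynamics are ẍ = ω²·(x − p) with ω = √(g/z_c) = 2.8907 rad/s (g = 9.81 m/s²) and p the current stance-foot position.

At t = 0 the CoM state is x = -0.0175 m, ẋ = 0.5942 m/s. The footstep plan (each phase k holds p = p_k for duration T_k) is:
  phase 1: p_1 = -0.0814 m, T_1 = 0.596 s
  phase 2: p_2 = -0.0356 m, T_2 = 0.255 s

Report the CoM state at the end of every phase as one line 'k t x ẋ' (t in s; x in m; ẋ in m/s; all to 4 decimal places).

1 0.5960 0.6605 2.2177
2 0.8510 1.4765 4.4693

phase 1: p=-0.0814, T=0.596, ωT=1.722857, cosh=2.889531, sinh=2.710976; start (x,ẋ)=(-0.017500, 0.594200) → end (x,ẋ)=(0.660498, 2.217719)
phase 2: p=-0.0356, T=0.255, ωT=0.737128, cosh=1.284206, sinh=0.805720; start (x,ẋ)=(0.660498, 2.217719) → end (x,ẋ)=(1.476474, 4.469286)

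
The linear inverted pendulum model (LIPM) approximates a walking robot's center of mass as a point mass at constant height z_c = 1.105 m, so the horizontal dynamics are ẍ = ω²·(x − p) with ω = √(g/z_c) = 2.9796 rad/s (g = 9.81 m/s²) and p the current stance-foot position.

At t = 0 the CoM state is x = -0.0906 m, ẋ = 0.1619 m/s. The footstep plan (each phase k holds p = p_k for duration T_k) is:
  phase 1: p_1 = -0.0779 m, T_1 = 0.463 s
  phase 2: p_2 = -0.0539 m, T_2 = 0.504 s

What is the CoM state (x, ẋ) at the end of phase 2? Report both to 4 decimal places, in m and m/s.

x = 0.2590, ẋ = 0.9595

phase 1: p=-0.0779, T=0.463, ωT=1.379555, cosh=2.112411, sinh=1.860721; start (x,ẋ)=(-0.090600, 0.161900) → end (x,ẋ)=(-0.003623, 0.271588)
phase 2: p=-0.0539, T=0.504, ωT=1.501718, cosh=2.356072, sinh=2.133325; start (x,ẋ)=(-0.003623, 0.271588) → end (x,ẋ)=(0.259007, 0.959463)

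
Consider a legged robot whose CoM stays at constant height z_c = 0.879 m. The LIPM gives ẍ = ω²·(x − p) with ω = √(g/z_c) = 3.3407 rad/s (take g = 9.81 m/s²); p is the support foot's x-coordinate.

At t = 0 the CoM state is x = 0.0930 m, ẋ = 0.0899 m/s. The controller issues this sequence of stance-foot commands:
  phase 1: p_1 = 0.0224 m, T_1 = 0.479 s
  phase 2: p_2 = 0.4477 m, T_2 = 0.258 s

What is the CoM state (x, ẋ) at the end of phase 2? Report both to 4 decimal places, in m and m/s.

x = 0.4281, ẋ = 0.5223

phase 1: p=0.0224, T=0.479, ωT=1.600195, cosh=2.577928, sinh=2.376071; start (x,ẋ)=(0.093000, 0.089900) → end (x,ẋ)=(0.268343, 0.792160)
phase 2: p=0.4477, T=0.258, ωT=0.861901, cosh=1.395007, sinh=0.972649; start (x,ẋ)=(0.268343, 0.792160) → end (x,ẋ)=(0.428134, 0.522280)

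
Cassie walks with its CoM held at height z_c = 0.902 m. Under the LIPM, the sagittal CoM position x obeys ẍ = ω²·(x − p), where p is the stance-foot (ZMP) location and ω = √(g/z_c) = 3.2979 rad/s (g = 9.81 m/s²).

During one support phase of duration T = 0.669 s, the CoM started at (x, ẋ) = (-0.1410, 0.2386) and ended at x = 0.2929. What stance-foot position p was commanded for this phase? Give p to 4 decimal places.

p = -0.1714

ωT = 3.2979·0.669 = 2.206295; cosh(ωT) = 4.596057, sinh(ωT) = 4.485949
x(T) = p + (x₀−p)·cosh(ωT) + (ẋ₀/ω)·sinh(ωT) ⇒ p·(1 − cosh) = x(T) − x₀·cosh − (ẋ₀/ω)·sinh
numerator   = 0.2929 − (-0.1410)·4.596057 − (0.2386/3.2979)·4.485949 = 0.616390
denominator = 1 − 4.596057 = -3.596057
p = 0.616390 / -3.596057 = -0.1714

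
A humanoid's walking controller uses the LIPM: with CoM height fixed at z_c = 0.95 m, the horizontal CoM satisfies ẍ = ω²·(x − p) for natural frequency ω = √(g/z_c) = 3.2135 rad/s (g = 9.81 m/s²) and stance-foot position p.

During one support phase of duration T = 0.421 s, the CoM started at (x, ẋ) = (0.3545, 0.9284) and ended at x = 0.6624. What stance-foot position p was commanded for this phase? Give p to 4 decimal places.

p = 0.5553

ωT = 3.2135·0.421 = 1.352883; cosh(ωT) = 2.063529, sinh(ωT) = 1.805035
x(T) = p + (x₀−p)·cosh(ωT) + (ẋ₀/ω)·sinh(ωT) ⇒ p·(1 − cosh) = x(T) − x₀·cosh − (ẋ₀/ω)·sinh
numerator   = 0.6624 − (0.3545)·2.063529 − (0.9284/3.2135)·1.805035 = -0.590607
denominator = 1 − 2.063529 = -1.063529
p = -0.590607 / -1.063529 = 0.5553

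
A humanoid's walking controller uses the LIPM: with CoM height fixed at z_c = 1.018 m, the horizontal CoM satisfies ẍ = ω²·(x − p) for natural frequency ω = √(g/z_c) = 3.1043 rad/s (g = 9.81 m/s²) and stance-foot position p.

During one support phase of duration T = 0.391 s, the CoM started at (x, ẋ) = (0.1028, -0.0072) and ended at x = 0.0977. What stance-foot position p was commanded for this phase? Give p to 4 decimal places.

ωT = 3.1043·0.391 = 1.213781; cosh(ωT) = 1.831631, sinh(ωT) = 1.534559
x(T) = p + (x₀−p)·cosh(ωT) + (ẋ₀/ω)·sinh(ωT) ⇒ p·(1 − cosh) = x(T) − x₀·cosh − (ẋ₀/ω)·sinh
numerator   = 0.0977 − (0.1028)·1.831631 − (-0.0072/3.1043)·1.534559 = -0.087032
denominator = 1 − 1.831631 = -0.831631
p = -0.087032 / -0.831631 = 0.1047

p = 0.1047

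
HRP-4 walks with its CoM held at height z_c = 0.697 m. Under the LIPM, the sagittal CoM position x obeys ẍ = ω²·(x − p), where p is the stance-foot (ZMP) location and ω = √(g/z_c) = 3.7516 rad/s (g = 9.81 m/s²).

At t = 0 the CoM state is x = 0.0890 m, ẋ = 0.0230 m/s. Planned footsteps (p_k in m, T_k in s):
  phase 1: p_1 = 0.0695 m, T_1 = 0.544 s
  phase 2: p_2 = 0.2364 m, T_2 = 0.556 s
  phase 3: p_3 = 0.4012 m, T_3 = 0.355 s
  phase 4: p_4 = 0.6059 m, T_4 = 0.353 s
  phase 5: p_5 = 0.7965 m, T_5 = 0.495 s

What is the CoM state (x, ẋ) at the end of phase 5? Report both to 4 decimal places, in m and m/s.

x = 1.3441, ẋ = 2.2054

phase 1: p=0.0695, T=0.544, ωT=2.040870, cosh=3.913611, sinh=3.783695; start (x,ẋ)=(0.089000, 0.023000) → end (x,ẋ)=(0.169012, 0.366814)
phase 2: p=0.2364, T=0.556, ωT=2.085890, cosh=4.087974, sinh=3.963777; start (x,ẋ)=(0.169012, 0.366814) → end (x,ẋ)=(0.348480, 0.497434)
phase 3: p=0.4012, T=0.355, ωT=1.331818, cosh=2.025960, sinh=1.761963; start (x,ẋ)=(0.348480, 0.497434) → end (x,ẋ)=(0.528014, 0.659292)
phase 4: p=0.6059, T=0.353, ωT=1.324315, cosh=2.012797, sinh=1.746812; start (x,ẋ)=(0.528014, 0.659292) → end (x,ẋ)=(0.756110, 0.816610)
phase 5: p=0.7965, T=0.495, ωT=1.857042, cosh=3.280449, sinh=3.124315; start (x,ẋ)=(0.756110, 0.816610) → end (x,ẋ)=(1.344071, 2.205428)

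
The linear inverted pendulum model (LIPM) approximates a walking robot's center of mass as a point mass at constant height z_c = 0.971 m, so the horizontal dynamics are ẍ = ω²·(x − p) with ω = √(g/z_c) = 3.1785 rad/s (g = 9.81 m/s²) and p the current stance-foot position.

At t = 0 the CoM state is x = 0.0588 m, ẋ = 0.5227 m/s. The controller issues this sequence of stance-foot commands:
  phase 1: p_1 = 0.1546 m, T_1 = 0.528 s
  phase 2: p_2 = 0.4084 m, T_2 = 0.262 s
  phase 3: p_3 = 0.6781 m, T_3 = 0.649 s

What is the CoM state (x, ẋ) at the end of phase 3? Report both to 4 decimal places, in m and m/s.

x = 0.6220, ẋ = -0.0163

phase 1: p=0.1546, T=0.528, ωT=1.678248, cosh=2.771432, sinh=2.584731; start (x,ẋ)=(0.058800, 0.522700) → end (x,ẋ)=(0.314152, 0.661576)
phase 2: p=0.4084, T=0.262, ωT=0.832767, cosh=1.367259, sinh=0.932414; start (x,ẋ)=(0.314152, 0.661576) → end (x,ẋ)=(0.473613, 0.625226)
phase 3: p=0.6781, T=0.649, ωT=2.062847, cosh=3.997713, sinh=3.870622; start (x,ẋ)=(0.473613, 0.625226) → end (x,ẋ)=(0.621988, -0.016285)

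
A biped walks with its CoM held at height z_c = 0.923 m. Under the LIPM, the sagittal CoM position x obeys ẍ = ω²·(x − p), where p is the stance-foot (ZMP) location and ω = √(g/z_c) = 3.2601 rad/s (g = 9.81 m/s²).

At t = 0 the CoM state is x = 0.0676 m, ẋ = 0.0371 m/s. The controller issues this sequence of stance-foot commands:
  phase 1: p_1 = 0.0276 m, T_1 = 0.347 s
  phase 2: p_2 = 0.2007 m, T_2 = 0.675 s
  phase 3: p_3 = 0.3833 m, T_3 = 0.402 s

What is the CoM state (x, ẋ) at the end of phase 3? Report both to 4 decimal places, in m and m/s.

phase 1: p=0.0276, T=0.347, ωT=1.131255, cosh=1.711086, sinh=1.388457; start (x,ẋ)=(0.067600, 0.037100) → end (x,ẋ)=(0.111844, 0.244542)
phase 2: p=0.2007, T=0.675, ωT=2.200568, cosh=4.570438, sinh=4.459698; start (x,ẋ)=(0.111844, 0.244542) → end (x,ẋ)=(0.129114, -0.174219)
phase 3: p=0.3833, T=0.402, ωT=1.310560, cosh=1.988960, sinh=1.719291; start (x,ẋ)=(0.129114, -0.174219) → end (x,ẋ)=(-0.214145, -1.771244)

x = -0.2141, ẋ = -1.7712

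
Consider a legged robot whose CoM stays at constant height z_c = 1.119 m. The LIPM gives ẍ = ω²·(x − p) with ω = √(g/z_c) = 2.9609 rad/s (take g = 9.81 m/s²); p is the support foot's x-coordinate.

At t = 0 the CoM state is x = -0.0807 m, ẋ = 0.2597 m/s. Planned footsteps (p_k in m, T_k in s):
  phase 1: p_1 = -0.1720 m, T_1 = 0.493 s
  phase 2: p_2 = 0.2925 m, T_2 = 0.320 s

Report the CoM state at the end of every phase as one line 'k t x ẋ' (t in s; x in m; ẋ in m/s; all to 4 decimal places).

1 0.4930 0.2137 1.1396
2 0.8130 0.5974 1.4349

phase 1: p=-0.1720, T=0.493, ωT=1.459724, cosh=2.268535, sinh=2.036235; start (x,ẋ)=(-0.080700, 0.259700) → end (x,ẋ)=(0.213715, 1.139594)
phase 2: p=0.2925, T=0.320, ωT=0.947488, cosh=1.483468, sinh=1.095754; start (x,ẋ)=(0.213715, 1.139594) → end (x,ẋ)=(0.597360, 1.434940)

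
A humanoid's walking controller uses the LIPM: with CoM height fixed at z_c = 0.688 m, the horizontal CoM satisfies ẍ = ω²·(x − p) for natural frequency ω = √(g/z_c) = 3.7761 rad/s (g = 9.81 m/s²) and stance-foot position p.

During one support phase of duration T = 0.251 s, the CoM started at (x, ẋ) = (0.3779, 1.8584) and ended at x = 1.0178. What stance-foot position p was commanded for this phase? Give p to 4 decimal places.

ωT = 3.7761·0.251 = 0.947801; cosh(ωT) = 1.483811, sinh(ωT) = 1.096219
x(T) = p + (x₀−p)·cosh(ωT) + (ẋ₀/ω)·sinh(ωT) ⇒ p·(1 − cosh) = x(T) − x₀·cosh − (ẋ₀/ω)·sinh
numerator   = 1.0178 − (0.3779)·1.483811 − (1.8584/3.7761)·1.096219 = -0.082434
denominator = 1 − 1.483811 = -0.483811
p = -0.082434 / -0.483811 = 0.1704

p = 0.1704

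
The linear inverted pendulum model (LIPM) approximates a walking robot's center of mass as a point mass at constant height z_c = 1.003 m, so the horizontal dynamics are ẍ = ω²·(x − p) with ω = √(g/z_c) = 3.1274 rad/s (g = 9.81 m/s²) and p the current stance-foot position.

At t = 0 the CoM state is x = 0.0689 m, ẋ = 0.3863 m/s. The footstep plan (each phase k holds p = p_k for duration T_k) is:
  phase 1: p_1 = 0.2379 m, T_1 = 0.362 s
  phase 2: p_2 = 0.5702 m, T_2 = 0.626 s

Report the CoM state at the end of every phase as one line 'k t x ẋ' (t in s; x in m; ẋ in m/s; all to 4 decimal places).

1 0.3620 0.1202 -0.0732
2 0.9880 -1.1365 -5.1492

phase 1: p=0.2379, T=0.362, ωT=1.132119, cosh=1.712286, sinh=1.389936; start (x,ẋ)=(0.068900, 0.386300) → end (x,ẋ)=(0.120210, -0.073168)
phase 2: p=0.5702, T=0.626, ωT=1.957752, cosh=3.612282, sinh=3.471107; start (x,ẋ)=(0.120210, -0.073168) → end (x,ẋ)=(-1.136499, -5.149185)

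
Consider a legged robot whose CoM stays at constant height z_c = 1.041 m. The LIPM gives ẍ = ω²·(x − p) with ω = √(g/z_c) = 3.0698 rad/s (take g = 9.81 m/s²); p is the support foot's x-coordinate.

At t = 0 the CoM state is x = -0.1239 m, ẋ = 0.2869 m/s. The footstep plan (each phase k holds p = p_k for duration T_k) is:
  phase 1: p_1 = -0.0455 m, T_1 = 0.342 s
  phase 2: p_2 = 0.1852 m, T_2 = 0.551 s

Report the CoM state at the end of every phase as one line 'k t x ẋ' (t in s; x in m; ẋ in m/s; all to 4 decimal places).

1 0.3420 -0.0541 0.1584
2 0.8930 -0.3509 -1.4812

phase 1: p=-0.0455, T=0.342, ωT=1.049872, cosh=1.603633, sinh=1.253651; start (x,ẋ)=(-0.123900, 0.286900) → end (x,ẋ)=(-0.054060, 0.158363)
phase 2: p=0.1852, T=0.551, ωT=1.691460, cosh=2.805824, sinh=2.621574; start (x,ẋ)=(-0.054060, 0.158363) → end (x,ẋ)=(-0.350881, -1.481155)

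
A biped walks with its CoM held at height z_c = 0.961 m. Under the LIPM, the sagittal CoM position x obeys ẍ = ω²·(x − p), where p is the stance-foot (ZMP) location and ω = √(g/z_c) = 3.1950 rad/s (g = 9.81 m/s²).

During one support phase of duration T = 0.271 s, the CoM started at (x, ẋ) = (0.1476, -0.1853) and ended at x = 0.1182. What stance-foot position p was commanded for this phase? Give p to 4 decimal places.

p = 0.0791

ωT = 3.1950·0.271 = 0.865845; cosh(ωT) = 1.398855, sinh(ωT) = 0.978159
x(T) = p + (x₀−p)·cosh(ωT) + (ẋ₀/ω)·sinh(ωT) ⇒ p·(1 − cosh) = x(T) − x₀·cosh − (ẋ₀/ω)·sinh
numerator   = 0.1182 − (0.1476)·1.398855 − (-0.1853/3.1950)·0.978159 = -0.031541
denominator = 1 − 1.398855 = -0.398855
p = -0.031541 / -0.398855 = 0.0791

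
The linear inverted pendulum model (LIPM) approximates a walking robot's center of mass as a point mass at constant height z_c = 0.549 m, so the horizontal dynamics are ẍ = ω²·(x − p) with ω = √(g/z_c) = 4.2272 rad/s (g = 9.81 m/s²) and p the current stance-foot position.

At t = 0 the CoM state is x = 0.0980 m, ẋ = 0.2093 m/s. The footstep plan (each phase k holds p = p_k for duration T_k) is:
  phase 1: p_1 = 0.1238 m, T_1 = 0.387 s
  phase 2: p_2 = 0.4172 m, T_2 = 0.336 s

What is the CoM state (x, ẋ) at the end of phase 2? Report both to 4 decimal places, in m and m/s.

phase 1: p=0.1238, T=0.387, ωT=1.635926, cosh=2.664492, sinh=2.469720; start (x,ẋ)=(0.098000, 0.209300) → end (x,ẋ)=(0.177339, 0.288326)
phase 2: p=0.4172, T=0.336, ωT=1.420339, cosh=2.190078, sinh=1.948446; start (x,ẋ)=(0.177339, 0.288326) → end (x,ẋ)=(0.024783, -1.344155)

x = 0.0248, ẋ = -1.3442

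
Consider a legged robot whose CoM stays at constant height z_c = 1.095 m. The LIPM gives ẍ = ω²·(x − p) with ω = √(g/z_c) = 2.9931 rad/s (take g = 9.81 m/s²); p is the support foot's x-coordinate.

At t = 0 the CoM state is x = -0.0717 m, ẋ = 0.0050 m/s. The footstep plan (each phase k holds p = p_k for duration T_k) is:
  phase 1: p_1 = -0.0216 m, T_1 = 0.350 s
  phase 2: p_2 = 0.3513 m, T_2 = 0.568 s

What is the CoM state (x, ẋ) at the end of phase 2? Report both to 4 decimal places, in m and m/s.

phase 1: p=-0.0216, T=0.350, ωT=1.047585, cosh=1.600771, sinh=1.249987; start (x,ẋ)=(-0.071700, 0.005000) → end (x,ẋ)=(-0.099711, -0.179437)
phase 2: p=0.3513, T=0.568, ωT=1.700081, cosh=2.828529, sinh=2.645860; start (x,ẋ)=(-0.099711, -0.179437) → end (x,ẋ)=(-1.083016, -4.079242)

x = -1.0830, ẋ = -4.0792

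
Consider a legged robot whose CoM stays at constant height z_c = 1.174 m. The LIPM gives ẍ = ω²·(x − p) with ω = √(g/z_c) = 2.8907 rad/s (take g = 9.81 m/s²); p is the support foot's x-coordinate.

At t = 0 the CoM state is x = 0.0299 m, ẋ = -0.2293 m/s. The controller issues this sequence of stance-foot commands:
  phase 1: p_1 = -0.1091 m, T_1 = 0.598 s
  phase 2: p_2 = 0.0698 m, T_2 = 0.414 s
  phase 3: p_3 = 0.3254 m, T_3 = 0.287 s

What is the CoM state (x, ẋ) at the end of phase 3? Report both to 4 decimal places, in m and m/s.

phase 1: p=-0.1091, T=0.598, ωT=1.728639, cosh=2.905253, sinh=2.727727; start (x,ẋ)=(0.029900, -0.229300) → end (x,ẋ)=(0.078358, 0.429846)
phase 2: p=0.0698, T=0.414, ωT=1.196750, cosh=1.805759, sinh=1.503584; start (x,ẋ)=(0.078358, 0.429846) → end (x,ẋ)=(0.308836, 0.813394)
phase 3: p=0.3254, T=0.287, ωT=0.829631, cosh=1.364341, sinh=0.928131; start (x,ẋ)=(0.308836, 0.813394) → end (x,ẋ)=(0.563961, 1.065306)

x = 0.5640, ẋ = 1.0653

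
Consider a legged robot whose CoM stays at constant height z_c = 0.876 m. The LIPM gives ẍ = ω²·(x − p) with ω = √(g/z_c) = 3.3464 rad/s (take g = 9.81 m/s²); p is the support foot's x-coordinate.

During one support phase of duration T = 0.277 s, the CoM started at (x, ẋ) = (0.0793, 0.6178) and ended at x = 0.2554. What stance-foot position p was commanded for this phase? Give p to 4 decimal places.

ωT = 3.3464·0.277 = 0.926953; cosh(ωT) = 1.461278, sinh(ωT) = 1.065520
x(T) = p + (x₀−p)·cosh(ωT) + (ẋ₀/ω)·sinh(ωT) ⇒ p·(1 − cosh) = x(T) − x₀·cosh − (ẋ₀/ω)·sinh
numerator   = 0.2554 − (0.0793)·1.461278 − (0.6178/3.3464)·1.065520 = -0.057192
denominator = 1 − 1.461278 = -0.461278
p = -0.057192 / -0.461278 = 0.1240

p = 0.1240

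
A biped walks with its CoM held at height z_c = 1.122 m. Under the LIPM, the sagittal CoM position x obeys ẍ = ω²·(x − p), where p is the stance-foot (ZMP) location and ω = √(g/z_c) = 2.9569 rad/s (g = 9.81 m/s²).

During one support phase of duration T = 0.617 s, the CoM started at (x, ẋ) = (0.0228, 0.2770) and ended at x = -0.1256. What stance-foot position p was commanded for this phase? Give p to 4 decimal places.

ωT = 2.9569·0.617 = 1.824407; cosh(ωT) = 3.180216, sinh(ωT) = 3.018903
x(T) = p + (x₀−p)·cosh(ωT) + (ẋ₀/ω)·sinh(ωT) ⇒ p·(1 − cosh) = x(T) − x₀·cosh − (ẋ₀/ω)·sinh
numerator   = -0.1256 − (0.0228)·3.180216 − (0.2770/2.9569)·3.018903 = -0.480917
denominator = 1 − 3.180216 = -2.180216
p = -0.480917 / -2.180216 = 0.2206

p = 0.2206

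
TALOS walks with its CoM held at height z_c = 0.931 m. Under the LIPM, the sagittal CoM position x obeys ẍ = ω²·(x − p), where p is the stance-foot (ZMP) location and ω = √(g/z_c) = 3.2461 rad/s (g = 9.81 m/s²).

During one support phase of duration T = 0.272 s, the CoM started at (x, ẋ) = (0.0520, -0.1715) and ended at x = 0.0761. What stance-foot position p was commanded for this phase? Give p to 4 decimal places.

p = -0.1333

ωT = 3.2461·0.272 = 0.882939; cosh(ωT) = 1.415781, sinh(ωT) = 1.002215
x(T) = p + (x₀−p)·cosh(ωT) + (ẋ₀/ω)·sinh(ωT) ⇒ p·(1 − cosh) = x(T) − x₀·cosh − (ẋ₀/ω)·sinh
numerator   = 0.0761 − (0.0520)·1.415781 − (-0.1715/3.2461)·1.002215 = 0.055429
denominator = 1 − 1.415781 = -0.415781
p = 0.055429 / -0.415781 = -0.1333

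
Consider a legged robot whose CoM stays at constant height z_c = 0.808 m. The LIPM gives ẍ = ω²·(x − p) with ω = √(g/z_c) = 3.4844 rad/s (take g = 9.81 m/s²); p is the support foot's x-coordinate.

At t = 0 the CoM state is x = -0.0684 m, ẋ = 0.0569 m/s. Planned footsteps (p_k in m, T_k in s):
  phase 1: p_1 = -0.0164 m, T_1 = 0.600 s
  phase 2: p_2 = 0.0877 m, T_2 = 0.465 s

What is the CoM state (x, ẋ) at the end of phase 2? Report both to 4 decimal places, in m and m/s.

x = -0.9158, ẋ = -3.4190

phase 1: p=-0.0164, T=0.600, ωT=2.090640, cosh=4.106850, sinh=3.983242; start (x,ẋ)=(-0.068400, 0.056900) → end (x,ẋ)=(-0.164910, -0.488039)
phase 2: p=0.0877, T=0.465, ωT=1.620246, cosh=2.626092, sinh=2.428242; start (x,ẋ)=(-0.164910, -0.488039) → end (x,ẋ)=(-0.915787, -3.418961)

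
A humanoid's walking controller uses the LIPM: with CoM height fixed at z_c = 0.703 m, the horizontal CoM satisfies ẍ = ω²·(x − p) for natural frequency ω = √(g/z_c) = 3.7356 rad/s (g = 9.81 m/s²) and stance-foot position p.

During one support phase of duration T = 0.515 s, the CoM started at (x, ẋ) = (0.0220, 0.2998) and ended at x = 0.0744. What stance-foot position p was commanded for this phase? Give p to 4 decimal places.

ωT = 3.7356·0.515 = 1.923834; cosh(ωT) = 3.496603, sinh(ωT) = 3.350557
x(T) = p + (x₀−p)·cosh(ωT) + (ẋ₀/ω)·sinh(ωT) ⇒ p·(1 − cosh) = x(T) − x₀·cosh − (ẋ₀/ω)·sinh
numerator   = 0.0744 − (0.0220)·3.496603 − (0.2998/3.7356)·3.350557 = -0.271424
denominator = 1 − 3.496603 = -2.496603
p = -0.271424 / -2.496603 = 0.1087

p = 0.1087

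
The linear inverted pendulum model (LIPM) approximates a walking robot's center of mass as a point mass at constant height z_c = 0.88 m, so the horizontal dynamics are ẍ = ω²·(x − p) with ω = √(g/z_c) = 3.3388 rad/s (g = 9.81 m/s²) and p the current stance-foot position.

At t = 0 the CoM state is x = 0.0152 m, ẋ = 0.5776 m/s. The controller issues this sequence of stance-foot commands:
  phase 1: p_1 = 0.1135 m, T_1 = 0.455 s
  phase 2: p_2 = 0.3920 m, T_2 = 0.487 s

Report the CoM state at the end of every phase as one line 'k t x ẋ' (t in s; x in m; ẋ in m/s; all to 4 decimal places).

1 0.4550 0.2544 0.6688
2 0.9420 0.5182 0.6434

phase 1: p=0.1135, T=0.455, ωT=1.519154, cosh=2.393628, sinh=2.174731; start (x,ẋ)=(0.015200, 0.577600) → end (x,ẋ)=(0.254427, 0.668804)
phase 2: p=0.3920, T=0.487, ωT=1.625996, cosh=2.640097, sinh=2.443381; start (x,ẋ)=(0.254427, 0.668804) → end (x,ẋ)=(0.518234, 0.643390)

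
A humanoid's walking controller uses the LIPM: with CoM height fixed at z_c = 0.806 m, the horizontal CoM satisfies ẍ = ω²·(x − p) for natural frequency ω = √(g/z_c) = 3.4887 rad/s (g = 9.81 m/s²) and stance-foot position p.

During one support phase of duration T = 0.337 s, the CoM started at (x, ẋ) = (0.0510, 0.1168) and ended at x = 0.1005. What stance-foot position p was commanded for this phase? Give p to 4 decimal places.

p = 0.0505

ωT = 3.4887·0.337 = 1.175692; cosh(ωT) = 1.774495, sinh(ωT) = 1.465889
x(T) = p + (x₀−p)·cosh(ωT) + (ẋ₀/ω)·sinh(ωT) ⇒ p·(1 − cosh) = x(T) − x₀·cosh − (ẋ₀/ω)·sinh
numerator   = 0.1005 − (0.0510)·1.774495 − (0.1168/3.4887)·1.465889 = -0.039077
denominator = 1 − 1.774495 = -0.774495
p = -0.039077 / -0.774495 = 0.0505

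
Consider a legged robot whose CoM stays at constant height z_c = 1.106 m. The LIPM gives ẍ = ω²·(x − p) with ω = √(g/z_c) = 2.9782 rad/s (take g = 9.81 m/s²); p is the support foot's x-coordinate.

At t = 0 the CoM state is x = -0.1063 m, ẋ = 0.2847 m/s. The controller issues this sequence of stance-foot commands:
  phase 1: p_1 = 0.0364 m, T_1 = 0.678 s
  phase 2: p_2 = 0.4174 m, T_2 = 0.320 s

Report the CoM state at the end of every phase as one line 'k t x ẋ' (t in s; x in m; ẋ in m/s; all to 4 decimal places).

phase 1: p=0.0364, T=0.678, ωT=2.019220, cosh=3.832602, sinh=3.699843; start (x,ẋ)=(-0.106300, 0.284700) → end (x,ẋ)=(-0.156827, -0.481251)
phase 2: p=0.4174, T=0.320, ωT=0.953024, cosh=1.489557, sinh=1.103984; start (x,ẋ)=(-0.156827, -0.481251) → end (x,ẋ)=(-0.616338, -2.604843)

1 0.6780 -0.1568 -0.4813
2 0.9980 -0.6163 -2.6048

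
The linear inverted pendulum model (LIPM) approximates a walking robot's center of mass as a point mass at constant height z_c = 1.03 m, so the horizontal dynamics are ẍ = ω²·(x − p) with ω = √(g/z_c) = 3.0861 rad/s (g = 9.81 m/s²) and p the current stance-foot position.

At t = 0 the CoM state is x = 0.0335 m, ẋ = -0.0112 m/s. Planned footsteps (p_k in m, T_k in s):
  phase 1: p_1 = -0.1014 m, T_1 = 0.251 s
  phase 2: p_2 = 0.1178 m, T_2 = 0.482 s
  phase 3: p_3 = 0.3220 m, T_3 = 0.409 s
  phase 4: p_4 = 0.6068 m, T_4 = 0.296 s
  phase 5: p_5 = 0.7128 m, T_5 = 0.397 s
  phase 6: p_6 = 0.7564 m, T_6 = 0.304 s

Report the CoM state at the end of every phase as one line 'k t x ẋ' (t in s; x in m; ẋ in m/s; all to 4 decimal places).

phase 1: p=-0.1014, T=0.251, ωT=0.774611, cosh=1.315316, sinh=0.854433; start (x,ẋ)=(0.033500, -0.011200) → end (x,ẋ)=(0.072935, 0.340981)
phase 2: p=0.1178, T=0.482, ωT=1.487500, cosh=2.325977, sinh=2.100040; start (x,ẋ)=(0.072935, 0.340981) → end (x,ẋ)=(0.245478, 0.502349)
phase 3: p=0.3220, T=0.409, ωT=1.262215, cosh=1.908133, sinh=1.625106; start (x,ẋ)=(0.245478, 0.502349) → end (x,ẋ)=(0.440517, 0.574771)
phase 4: p=0.6068, T=0.296, ωT=0.913486, cosh=1.447060, sinh=1.045937; start (x,ẋ)=(0.440517, 0.574771) → end (x,ẋ)=(0.560979, 0.294989)
phase 5: p=0.7128, T=0.397, ωT=1.225182, cosh=1.849245, sinh=1.555540; start (x,ẋ)=(0.560979, 0.294989) → end (x,ẋ)=(0.580735, -0.183317)
phase 6: p=0.7564, T=0.304, ωT=0.938174, cosh=1.473327, sinh=1.081985; start (x,ẋ)=(0.580735, -0.183317) → end (x,ẋ)=(0.433317, -0.856652)

1 0.2510 0.0729 0.3410
2 0.7330 0.2455 0.5023
3 1.1420 0.4405 0.5748
4 1.4380 0.5610 0.2950
5 1.8350 0.5807 -0.1833
6 2.1390 0.4333 -0.8567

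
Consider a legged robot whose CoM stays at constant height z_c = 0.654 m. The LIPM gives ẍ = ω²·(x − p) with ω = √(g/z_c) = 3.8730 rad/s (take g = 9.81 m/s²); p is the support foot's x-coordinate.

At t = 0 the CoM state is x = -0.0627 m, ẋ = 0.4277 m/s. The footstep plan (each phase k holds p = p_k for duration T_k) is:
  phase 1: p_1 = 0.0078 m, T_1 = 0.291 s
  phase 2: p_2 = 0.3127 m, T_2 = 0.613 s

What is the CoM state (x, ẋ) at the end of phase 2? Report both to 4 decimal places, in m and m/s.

phase 1: p=0.0078, T=0.291, ωT=1.127043, cosh=1.705253, sinh=1.381263; start (x,ẋ)=(-0.062700, 0.427700) → end (x,ẋ)=(0.040114, 0.352188)
phase 2: p=0.3127, T=0.613, ωT=2.374149, cosh=5.417481, sinh=5.324387; start (x,ẋ)=(0.040114, 0.352188) → end (x,ẋ)=(-0.679860, -3.713118)

x = -0.6799, ẋ = -3.7131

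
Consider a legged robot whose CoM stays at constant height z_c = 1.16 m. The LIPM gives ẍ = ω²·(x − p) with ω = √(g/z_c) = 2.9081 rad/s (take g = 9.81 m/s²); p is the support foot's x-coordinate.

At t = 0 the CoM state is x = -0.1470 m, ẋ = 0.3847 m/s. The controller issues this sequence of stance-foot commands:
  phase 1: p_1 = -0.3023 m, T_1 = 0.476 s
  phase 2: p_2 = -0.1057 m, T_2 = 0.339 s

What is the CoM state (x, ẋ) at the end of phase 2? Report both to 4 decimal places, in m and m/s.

phase 1: p=-0.3023, T=0.476, ωT=1.384256, cosh=2.121182, sinh=1.870672; start (x,ẋ)=(-0.147000, 0.384700) → end (x,ẋ)=(0.274583, 1.660866)
phase 2: p=-0.1057, T=0.339, ωT=0.985846, cosh=1.526601, sinh=1.153477; start (x,ẋ)=(0.274583, 1.660866) → end (x,ẋ)=(1.133610, 3.811110)

x = 1.1336, ẋ = 3.8111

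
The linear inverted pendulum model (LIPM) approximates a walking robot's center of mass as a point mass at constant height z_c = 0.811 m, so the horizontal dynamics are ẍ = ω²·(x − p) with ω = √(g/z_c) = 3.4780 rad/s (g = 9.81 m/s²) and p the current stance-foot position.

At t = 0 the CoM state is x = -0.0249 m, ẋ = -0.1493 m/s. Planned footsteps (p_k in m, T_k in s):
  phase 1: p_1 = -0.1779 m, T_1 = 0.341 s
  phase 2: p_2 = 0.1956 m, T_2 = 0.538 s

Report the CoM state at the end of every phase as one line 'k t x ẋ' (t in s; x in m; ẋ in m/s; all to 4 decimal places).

1 0.3410 0.0322 0.5226
2 0.8790 0.1288 -0.0643

phase 1: p=-0.1779, T=0.341, ωT=1.185998, cosh=1.789697, sinh=1.484256; start (x,ẋ)=(-0.024900, -0.149300) → end (x,ẋ)=(0.032209, 0.522621)
phase 2: p=0.1956, T=0.538, ωT=1.871164, cosh=3.324899, sinh=3.170954; start (x,ẋ)=(0.032209, 0.522621) → end (x,ẋ)=(0.128825, -0.064308)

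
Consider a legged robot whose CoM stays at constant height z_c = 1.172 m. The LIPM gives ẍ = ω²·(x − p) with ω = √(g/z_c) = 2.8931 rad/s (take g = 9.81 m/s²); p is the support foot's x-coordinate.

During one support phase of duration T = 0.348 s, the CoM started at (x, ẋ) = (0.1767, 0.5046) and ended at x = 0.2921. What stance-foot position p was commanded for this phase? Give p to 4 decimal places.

ωT = 2.8931·0.348 = 1.006799; cosh(ωT) = 1.551106, sinh(ωT) = 1.185720
x(T) = p + (x₀−p)·cosh(ωT) + (ẋ₀/ω)·sinh(ωT) ⇒ p·(1 − cosh) = x(T) − x₀·cosh − (ẋ₀/ω)·sinh
numerator   = 0.2921 − (0.1767)·1.551106 − (0.5046/2.8931)·1.185720 = -0.188788
denominator = 1 − 1.551106 = -0.551106
p = -0.188788 / -0.551106 = 0.3426

p = 0.3426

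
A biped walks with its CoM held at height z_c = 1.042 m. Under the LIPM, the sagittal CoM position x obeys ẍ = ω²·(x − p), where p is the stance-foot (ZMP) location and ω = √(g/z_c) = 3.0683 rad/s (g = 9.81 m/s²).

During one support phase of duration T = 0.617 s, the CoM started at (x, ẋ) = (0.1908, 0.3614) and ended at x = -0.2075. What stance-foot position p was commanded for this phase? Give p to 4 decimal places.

ωT = 3.0683·0.617 = 1.893141; cosh(ωT) = 3.395396, sinh(ωT) = 3.244798
x(T) = p + (x₀−p)·cosh(ωT) + (ẋ₀/ω)·sinh(ωT) ⇒ p·(1 − cosh) = x(T) − x₀·cosh − (ẋ₀/ω)·sinh
numerator   = -0.2075 − (0.1908)·3.395396 − (0.3614/3.0683)·3.244798 = -1.237530
denominator = 1 − 3.395396 = -2.395396
p = -1.237530 / -2.395396 = 0.5166

p = 0.5166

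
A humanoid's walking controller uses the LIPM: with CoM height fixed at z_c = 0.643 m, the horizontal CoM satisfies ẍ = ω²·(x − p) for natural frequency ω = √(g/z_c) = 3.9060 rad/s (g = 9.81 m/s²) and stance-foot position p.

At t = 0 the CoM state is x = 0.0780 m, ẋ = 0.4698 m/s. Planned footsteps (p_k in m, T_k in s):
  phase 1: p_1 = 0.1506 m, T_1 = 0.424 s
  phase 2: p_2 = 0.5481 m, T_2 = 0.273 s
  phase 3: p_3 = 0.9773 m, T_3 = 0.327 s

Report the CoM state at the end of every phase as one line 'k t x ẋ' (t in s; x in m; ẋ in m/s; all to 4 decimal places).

1 0.4240 0.2571 0.5597
2 0.6970 0.2588 -0.5460
3 1.0240 -0.6426 -5.6972

phase 1: p=0.1506, T=0.424, ωT=1.656144, cosh=2.714972, sinh=2.524098; start (x,ẋ)=(0.078000, 0.469800) → end (x,ẋ)=(0.257083, 0.559721)
phase 2: p=0.5481, T=0.273, ωT=1.066338, cosh=1.624495, sinh=1.280228; start (x,ẋ)=(0.257083, 0.559721) → end (x,ẋ)=(0.258798, -0.545988)
phase 3: p=0.9773, T=0.327, ωT=1.277262, cosh=1.932803, sinh=1.654003; start (x,ẋ)=(0.258798, -0.545988) → end (x,ẋ)=(-0.642623, -5.697197)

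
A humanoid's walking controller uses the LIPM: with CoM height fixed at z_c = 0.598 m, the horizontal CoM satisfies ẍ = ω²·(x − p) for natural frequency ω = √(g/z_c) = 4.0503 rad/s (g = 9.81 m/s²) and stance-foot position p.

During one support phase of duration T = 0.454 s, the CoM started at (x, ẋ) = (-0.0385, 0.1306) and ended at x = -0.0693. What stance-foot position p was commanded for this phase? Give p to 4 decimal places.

p = 0.0198

ωT = 4.0503·0.454 = 1.838836; cosh(ωT) = 3.224108, sinh(ωT) = 3.065106
x(T) = p + (x₀−p)·cosh(ωT) + (ẋ₀/ω)·sinh(ωT) ⇒ p·(1 − cosh) = x(T) − x₀·cosh − (ẋ₀/ω)·sinh
numerator   = -0.0693 − (-0.0385)·3.224108 − (0.1306/4.0503)·3.065106 = -0.044005
denominator = 1 − 3.224108 = -2.224108
p = -0.044005 / -2.224108 = 0.0198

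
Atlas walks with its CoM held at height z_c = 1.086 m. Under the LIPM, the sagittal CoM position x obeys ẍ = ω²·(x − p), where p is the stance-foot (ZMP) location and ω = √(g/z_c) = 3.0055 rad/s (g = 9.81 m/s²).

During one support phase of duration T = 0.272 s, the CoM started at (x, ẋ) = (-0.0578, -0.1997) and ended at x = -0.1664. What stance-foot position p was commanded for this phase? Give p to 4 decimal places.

p = 0.0782

ωT = 3.0055·0.272 = 0.817496; cosh(ωT) = 1.353179, sinh(ωT) = 0.911643
x(T) = p + (x₀−p)·cosh(ωT) + (ẋ₀/ω)·sinh(ωT) ⇒ p·(1 − cosh) = x(T) − x₀·cosh − (ẋ₀/ω)·sinh
numerator   = -0.1664 − (-0.0578)·1.353179 − (-0.1997/3.0055)·0.911643 = -0.027612
denominator = 1 − 1.353179 = -0.353179
p = -0.027612 / -0.353179 = 0.0782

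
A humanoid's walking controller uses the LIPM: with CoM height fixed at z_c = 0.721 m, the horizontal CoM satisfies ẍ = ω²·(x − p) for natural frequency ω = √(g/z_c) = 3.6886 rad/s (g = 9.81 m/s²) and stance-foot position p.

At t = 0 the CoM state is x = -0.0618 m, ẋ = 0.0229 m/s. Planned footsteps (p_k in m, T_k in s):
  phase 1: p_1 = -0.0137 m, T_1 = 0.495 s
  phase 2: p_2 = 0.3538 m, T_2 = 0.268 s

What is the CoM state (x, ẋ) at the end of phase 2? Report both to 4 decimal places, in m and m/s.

x = -0.5594, ẋ = -2.8522

phase 1: p=-0.0137, T=0.495, ωT=1.825857, cosh=3.184596, sinh=3.023517; start (x,ẋ)=(-0.061800, 0.022900) → end (x,ẋ)=(-0.148108, -0.463510)
phase 2: p=0.3538, T=0.268, ωT=0.988545, cosh=1.529719, sinh=1.157602; start (x,ẋ)=(-0.148108, -0.463510) → end (x,ẋ)=(-0.559443, -2.852153)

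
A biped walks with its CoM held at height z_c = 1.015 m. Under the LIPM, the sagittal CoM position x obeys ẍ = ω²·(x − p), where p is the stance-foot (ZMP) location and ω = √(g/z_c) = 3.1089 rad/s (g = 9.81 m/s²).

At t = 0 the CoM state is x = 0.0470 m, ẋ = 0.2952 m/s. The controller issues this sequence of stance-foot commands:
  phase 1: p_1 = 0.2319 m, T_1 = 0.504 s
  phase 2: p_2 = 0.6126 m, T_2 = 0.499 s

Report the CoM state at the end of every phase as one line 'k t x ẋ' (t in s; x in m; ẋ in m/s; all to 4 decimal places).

phase 1: p=0.2319, T=0.504, ωT=1.566886, cosh=2.500198, sinh=2.291504; start (x,ẋ)=(0.047000, 0.295200) → end (x,ẋ)=(-0.012801, -0.579180)
phase 2: p=0.6126, T=0.499, ωT=1.551341, cosh=2.464878, sinh=2.252915; start (x,ẋ)=(-0.012801, -0.579180) → end (x,ẋ)=(-1.348649, -5.807970)

1 0.5040 -0.0128 -0.5792
2 1.0030 -1.3486 -5.8080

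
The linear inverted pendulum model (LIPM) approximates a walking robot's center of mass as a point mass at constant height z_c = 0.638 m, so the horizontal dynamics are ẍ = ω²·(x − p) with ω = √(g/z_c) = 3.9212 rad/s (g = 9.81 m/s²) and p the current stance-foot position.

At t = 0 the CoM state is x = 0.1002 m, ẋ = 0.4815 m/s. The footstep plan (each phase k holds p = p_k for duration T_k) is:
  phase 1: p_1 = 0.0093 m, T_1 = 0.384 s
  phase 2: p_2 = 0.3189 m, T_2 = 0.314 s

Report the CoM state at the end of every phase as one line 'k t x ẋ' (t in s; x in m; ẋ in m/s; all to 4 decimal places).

phase 1: p=0.0093, T=0.384, ωT=1.505741, cosh=2.364672, sinh=2.142819; start (x,ẋ)=(0.100200, 0.481500) → end (x,ẋ)=(0.487374, 1.902370)
phase 2: p=0.3189, T=0.314, ωT=1.231257, cosh=1.858729, sinh=1.566803; start (x,ẋ)=(0.487374, 1.902370) → end (x,ẋ)=(1.392182, 4.571053)

1 0.3840 0.4874 1.9024
2 0.6980 1.3922 4.5711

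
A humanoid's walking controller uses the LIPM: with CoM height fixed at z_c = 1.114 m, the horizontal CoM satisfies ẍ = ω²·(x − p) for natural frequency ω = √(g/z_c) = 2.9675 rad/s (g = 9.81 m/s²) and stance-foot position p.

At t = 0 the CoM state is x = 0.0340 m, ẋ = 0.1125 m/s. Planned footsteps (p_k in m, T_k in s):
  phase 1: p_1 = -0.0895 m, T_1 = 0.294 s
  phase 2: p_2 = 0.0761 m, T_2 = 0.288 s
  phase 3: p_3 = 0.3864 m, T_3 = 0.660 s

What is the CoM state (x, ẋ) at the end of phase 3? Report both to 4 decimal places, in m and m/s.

phase 1: p=-0.0895, T=0.294, ωT=0.872445, cosh=1.405341, sinh=0.987413; start (x,ẋ)=(0.034000, 0.112500) → end (x,ẋ)=(0.121493, 0.519974)
phase 2: p=0.0761, T=0.288, ωT=0.854640, cosh=1.387982, sinh=0.962546; start (x,ẋ)=(0.121493, 0.519974) → end (x,ẋ)=(0.307765, 0.851374)
phase 3: p=0.3864, T=0.660, ωT=1.958550, cosh=3.615052, sinh=3.473989; start (x,ẋ)=(0.307765, 0.851374) → end (x,ẋ)=(1.098815, 2.267107)

x = 1.0988, ẋ = 2.2671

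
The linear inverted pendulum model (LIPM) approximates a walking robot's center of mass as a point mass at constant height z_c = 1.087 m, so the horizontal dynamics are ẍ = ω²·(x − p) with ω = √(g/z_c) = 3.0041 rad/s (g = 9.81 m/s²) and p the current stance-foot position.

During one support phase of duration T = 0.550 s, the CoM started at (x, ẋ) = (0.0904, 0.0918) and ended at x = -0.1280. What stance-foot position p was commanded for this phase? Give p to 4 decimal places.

p = 0.2635

ωT = 3.0041·0.550 = 1.652255; cosh(ωT) = 2.705176, sinh(ωT) = 2.513559
x(T) = p + (x₀−p)·cosh(ωT) + (ẋ₀/ω)·sinh(ωT) ⇒ p·(1 − cosh) = x(T) − x₀·cosh − (ẋ₀/ω)·sinh
numerator   = -0.1280 − (0.0904)·2.705176 − (0.0918/3.0041)·2.513559 = -0.449358
denominator = 1 − 2.705176 = -1.705176
p = -0.449358 / -1.705176 = 0.2635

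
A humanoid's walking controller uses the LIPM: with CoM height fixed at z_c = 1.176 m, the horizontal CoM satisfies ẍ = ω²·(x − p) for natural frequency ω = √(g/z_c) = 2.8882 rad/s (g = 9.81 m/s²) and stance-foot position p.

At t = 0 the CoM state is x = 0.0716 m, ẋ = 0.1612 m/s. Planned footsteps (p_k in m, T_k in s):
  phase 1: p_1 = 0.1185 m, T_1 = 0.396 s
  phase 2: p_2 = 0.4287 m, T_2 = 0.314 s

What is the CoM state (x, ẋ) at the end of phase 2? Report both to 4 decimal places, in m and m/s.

phase 1: p=0.1185, T=0.396, ωT=1.143727, cosh=1.728537, sinh=1.409907; start (x,ẋ)=(0.071600, 0.161200) → end (x,ẋ)=(0.116123, 0.087659)
phase 2: p=0.4287, T=0.314, ωT=0.906895, cosh=1.440198, sinh=1.036422; start (x,ẋ)=(0.116123, 0.087659) → end (x,ẋ)=(0.009984, -0.809419)

x = 0.0100, ẋ = -0.8094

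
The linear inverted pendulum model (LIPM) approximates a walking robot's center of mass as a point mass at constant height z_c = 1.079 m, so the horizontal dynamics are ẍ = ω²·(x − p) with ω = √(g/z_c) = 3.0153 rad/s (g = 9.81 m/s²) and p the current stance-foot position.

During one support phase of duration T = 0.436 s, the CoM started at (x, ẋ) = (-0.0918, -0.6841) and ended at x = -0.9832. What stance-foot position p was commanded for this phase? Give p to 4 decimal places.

ωT = 3.0153·0.436 = 1.314671; cosh(ωT) = 1.996044, sinh(ωT) = 1.727481
x(T) = p + (x₀−p)·cosh(ωT) + (ẋ₀/ω)·sinh(ωT) ⇒ p·(1 − cosh) = x(T) − x₀·cosh − (ẋ₀/ω)·sinh
numerator   = -0.9832 − (-0.0918)·1.996044 − (-0.6841/3.0153)·1.727481 = -0.408039
denominator = 1 − 1.996044 = -0.996044
p = -0.408039 / -0.996044 = 0.4097

p = 0.4097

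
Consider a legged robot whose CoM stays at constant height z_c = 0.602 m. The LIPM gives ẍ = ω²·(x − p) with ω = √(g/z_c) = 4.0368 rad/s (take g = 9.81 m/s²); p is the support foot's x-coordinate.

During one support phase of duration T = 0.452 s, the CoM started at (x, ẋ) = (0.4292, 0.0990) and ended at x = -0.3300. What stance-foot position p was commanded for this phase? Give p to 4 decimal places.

ωT = 4.0368·0.452 = 1.824634; cosh(ωT) = 3.180900, sinh(ωT) = 3.019623
x(T) = p + (x₀−p)·cosh(ωT) + (ẋ₀/ω)·sinh(ωT) ⇒ p·(1 − cosh) = x(T) − x₀·cosh − (ẋ₀/ω)·sinh
numerator   = -0.3300 − (0.4292)·3.180900 − (0.0990/4.0368)·3.019623 = -1.769297
denominator = 1 − 3.180900 = -2.180900
p = -1.769297 / -2.180900 = 0.8113

p = 0.8113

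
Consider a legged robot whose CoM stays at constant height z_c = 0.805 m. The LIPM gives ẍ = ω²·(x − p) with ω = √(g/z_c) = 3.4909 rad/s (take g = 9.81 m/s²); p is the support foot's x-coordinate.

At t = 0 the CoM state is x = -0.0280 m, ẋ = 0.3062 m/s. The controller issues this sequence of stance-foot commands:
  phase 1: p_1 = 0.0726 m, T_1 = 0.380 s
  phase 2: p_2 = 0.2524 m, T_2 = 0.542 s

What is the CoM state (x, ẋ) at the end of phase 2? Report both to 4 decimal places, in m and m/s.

x = -0.5223, ẋ = -2.5834

phase 1: p=0.0726, T=0.380, ωT=1.326542, cosh=2.016692, sinh=1.751299; start (x,ẋ)=(-0.028000, 0.306200) → end (x,ẋ)=(0.023334, 0.002482)
phase 2: p=0.2524, T=0.542, ωT=1.892068, cosh=3.391915, sinh=3.241155; start (x,ẋ)=(0.023334, 0.002482) → end (x,ẋ)=(-0.522269, -2.583362)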